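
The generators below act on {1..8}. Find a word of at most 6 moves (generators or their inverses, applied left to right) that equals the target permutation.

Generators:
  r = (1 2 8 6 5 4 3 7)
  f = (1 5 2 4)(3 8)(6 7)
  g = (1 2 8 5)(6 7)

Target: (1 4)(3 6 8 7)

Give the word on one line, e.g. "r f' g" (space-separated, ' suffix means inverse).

g' g' f g r'

  after g': (1 5 8 2)(6 7)
  after g': (1 8)(2 5)
  after f: (1 3 8 5 4)(6 7)
  after g: (1 3 5 4 2 8)
  after r': (1 4)(3 6 8 7)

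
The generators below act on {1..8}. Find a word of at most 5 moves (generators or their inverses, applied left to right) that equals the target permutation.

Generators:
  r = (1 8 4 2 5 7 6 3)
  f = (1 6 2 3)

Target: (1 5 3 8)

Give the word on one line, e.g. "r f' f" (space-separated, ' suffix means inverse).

  after r': (1 3 6 7 5 2 4 8)
  after f': (1 2 4 8 3)(5 6 7)
  after r: (1 5 3 8)

r' f' r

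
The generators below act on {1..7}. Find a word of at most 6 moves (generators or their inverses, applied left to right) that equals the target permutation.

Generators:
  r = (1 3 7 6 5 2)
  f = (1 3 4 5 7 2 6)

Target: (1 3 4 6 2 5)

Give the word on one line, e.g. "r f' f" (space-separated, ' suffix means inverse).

  after r': (1 2 5 6 7 3)
  after f': (1 7)(2 4 3 6 5)
  after r': (1 3 7 2 4)
  after r': (2 4)(5 6 7)
  after f: (1 3 4 6 2 5)

r' f' r' r' f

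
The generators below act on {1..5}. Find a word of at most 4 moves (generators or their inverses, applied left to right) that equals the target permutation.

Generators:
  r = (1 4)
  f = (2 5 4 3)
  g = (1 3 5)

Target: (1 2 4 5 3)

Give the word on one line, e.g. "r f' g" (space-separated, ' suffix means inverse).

r' f' r f'

  after r': (1 4)
  after f': (1 5 2 3 4)
  after r: (1 5 2 3)
  after f': (1 2 4 5 3)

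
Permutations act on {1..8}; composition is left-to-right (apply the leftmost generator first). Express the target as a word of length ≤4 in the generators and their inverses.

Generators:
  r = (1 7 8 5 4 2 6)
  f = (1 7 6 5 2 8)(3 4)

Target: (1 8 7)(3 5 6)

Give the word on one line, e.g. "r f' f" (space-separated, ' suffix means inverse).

r' r' f' r'

  after r': (1 6 2 4 5 8 7)
  after r': (1 2 5 7 6 4 8)
  after f': (1 5)(2 6 3 4)
  after r': (1 8 7)(3 5 6)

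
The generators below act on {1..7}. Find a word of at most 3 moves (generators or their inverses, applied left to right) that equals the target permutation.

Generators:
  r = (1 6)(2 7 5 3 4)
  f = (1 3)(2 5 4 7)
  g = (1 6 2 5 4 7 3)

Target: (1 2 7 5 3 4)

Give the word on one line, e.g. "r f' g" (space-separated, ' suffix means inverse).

r' g

  after r': (1 6)(2 4 3 5 7)
  after g: (1 2 7 5 3 4)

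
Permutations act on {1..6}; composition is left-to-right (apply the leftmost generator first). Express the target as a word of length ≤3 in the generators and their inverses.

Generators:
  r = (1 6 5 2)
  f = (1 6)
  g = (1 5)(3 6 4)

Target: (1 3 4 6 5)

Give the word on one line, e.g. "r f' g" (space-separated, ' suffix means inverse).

f g'

  after f: (1 6)
  after g': (1 3 4 6 5)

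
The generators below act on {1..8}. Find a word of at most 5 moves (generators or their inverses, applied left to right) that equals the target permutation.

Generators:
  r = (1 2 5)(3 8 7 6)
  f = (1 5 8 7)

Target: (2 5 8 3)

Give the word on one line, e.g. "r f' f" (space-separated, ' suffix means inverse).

  after r: (1 2 5)(3 8 7 6)
  after f': (1 2)(3 5 7 6)
  after r': (2 5 8 3)

r f' r'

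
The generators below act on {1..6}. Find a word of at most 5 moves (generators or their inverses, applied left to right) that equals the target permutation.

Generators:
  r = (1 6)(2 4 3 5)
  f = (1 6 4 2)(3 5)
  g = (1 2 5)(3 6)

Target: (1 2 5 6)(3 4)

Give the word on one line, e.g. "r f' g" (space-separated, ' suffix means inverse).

r r f'

  after r: (1 6)(2 4 3 5)
  after r: (2 3)(4 5)
  after f': (1 2 5 6)(3 4)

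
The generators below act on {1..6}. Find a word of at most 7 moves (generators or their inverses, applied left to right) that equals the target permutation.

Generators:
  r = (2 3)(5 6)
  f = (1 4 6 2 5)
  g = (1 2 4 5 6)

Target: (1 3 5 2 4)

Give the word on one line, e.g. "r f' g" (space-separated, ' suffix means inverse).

r' f' f' r g

  after r': (2 3)(5 6)
  after f': (1 5 4)(2 3 6)
  after f': (1 2 3 4 5)
  after r: (1 3 4 6 5)
  after g: (1 3 5 2 4)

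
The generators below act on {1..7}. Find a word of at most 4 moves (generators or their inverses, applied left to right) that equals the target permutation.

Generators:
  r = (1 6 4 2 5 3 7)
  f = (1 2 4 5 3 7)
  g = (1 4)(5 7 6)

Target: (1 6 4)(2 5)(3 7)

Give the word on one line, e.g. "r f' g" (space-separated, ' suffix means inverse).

g' r f r'

  after g': (1 4)(5 6 7)
  after r: (1 2 5 4 6)(3 7)
  after f: (1 4 6 2 3)
  after r': (1 6 4)(2 5)(3 7)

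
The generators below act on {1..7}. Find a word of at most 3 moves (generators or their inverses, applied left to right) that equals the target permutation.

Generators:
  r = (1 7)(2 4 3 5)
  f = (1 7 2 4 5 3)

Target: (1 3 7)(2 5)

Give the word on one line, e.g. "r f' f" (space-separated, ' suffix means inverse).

r' r' f'

  after r': (1 7)(2 5 3 4)
  after r': (2 3)(4 5)
  after f': (1 3 7)(2 5)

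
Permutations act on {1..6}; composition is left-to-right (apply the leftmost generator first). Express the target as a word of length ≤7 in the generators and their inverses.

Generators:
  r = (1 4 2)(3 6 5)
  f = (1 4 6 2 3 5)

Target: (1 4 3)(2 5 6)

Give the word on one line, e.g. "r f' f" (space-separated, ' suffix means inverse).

  after r': (1 2 4)(3 5 6)
  after f': (1 6 2)(4 5)
  after r: (1 5 2 4 3 6)
  after f: (2 6 4 5 3)
  after r: (1 4 3)(2 5 6)

r' f' r f r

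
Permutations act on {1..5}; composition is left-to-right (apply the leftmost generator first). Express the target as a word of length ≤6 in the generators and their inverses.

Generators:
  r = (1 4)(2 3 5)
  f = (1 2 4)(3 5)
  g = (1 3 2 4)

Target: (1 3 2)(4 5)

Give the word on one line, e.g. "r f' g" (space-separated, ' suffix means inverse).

  after g: (1 3 2 4)
  after r: (1 5 2)
  after g': (1 5 3)(2 4)
  after g': (1 5)(3 4)
  after f': (1 3 2)(4 5)

g r g' g' f'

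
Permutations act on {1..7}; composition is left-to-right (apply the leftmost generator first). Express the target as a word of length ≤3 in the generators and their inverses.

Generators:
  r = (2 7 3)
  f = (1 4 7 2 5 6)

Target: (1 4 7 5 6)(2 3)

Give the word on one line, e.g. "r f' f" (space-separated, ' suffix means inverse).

r' f

  after r': (2 3 7)
  after f: (1 4 7 5 6)(2 3)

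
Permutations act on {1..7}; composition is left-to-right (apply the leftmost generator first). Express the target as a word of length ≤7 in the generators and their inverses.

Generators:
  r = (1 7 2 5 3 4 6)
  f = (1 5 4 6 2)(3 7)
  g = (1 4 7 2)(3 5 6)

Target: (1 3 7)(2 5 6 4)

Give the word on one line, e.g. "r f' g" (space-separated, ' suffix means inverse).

r g' g' f r

  after r: (1 7 2 5 3 4 6)
  after g': (1 4 5 6 2 3)
  after g': (2 6 7 4 3)
  after f: (1 5 4 7 6 3)
  after r: (1 3 7)(2 5 6 4)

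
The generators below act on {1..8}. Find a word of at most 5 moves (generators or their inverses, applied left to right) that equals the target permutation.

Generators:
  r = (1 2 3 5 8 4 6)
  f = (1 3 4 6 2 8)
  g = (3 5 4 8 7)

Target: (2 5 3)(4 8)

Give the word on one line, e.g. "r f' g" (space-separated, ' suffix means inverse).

  after r: (1 2 3 5 8 4 6)
  after r: (1 3 8 6 2 5 4)
  after f': (2 5 3)(4 8)

r r f'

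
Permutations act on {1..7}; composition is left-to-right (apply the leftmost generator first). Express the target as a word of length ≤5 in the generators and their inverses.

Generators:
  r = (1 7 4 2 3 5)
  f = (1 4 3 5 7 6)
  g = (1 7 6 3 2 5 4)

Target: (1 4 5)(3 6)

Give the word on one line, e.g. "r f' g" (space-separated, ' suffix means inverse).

f' g g f r'

  after f': (1 6 7 5 3 4)
  after g: (1 3)(2 5)(4 7)
  after g: (1 2 4 6 3 7)
  after f: (1 2 3 6 5 7 4)
  after r': (1 4 5)(3 6)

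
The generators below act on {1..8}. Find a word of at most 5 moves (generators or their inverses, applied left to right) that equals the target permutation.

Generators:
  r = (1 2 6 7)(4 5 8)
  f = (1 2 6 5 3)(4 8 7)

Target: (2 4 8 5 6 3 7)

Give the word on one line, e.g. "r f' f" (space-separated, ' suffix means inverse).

f' f' f' r r

  after f': (1 3 5 6 2)(4 7 8)
  after f': (1 5 2 3 6)(4 8 7)
  after f': (1 6 3 2 5)
  after r: (1 7)(2 8 4 5)(3 6)
  after r: (2 4 8 5 6 3 7)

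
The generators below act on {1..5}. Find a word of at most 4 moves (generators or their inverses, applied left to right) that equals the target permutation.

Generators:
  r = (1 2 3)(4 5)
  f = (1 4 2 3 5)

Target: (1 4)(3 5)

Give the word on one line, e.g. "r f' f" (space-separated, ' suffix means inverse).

r' r' f'

  after r': (1 3 2)(4 5)
  after r': (1 2 3)
  after f': (1 4)(3 5)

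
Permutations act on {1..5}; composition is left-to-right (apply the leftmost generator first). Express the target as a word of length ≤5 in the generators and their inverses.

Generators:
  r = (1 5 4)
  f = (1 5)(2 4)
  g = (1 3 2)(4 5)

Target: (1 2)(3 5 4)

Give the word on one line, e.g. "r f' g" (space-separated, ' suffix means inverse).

f g' f

  after f: (1 5)(2 4)
  after g': (1 4 3)(2 5)
  after f: (1 2)(3 5 4)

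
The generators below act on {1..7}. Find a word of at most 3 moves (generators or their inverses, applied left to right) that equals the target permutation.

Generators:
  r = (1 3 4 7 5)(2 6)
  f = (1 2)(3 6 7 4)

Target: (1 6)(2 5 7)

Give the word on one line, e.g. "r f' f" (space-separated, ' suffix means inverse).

  after f': (1 2)(3 4 7 6)
  after r': (1 6)(2 5 7)

f' r'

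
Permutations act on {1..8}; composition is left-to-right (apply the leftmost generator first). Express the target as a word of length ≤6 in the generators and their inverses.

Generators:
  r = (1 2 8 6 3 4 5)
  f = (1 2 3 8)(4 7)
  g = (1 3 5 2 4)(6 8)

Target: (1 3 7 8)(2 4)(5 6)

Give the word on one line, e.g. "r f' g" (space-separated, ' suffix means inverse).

  after g: (1 3 5 2 4)(6 8)
  after f: (1 8 6)(2 7 4)(3 5)
  after r': (1 2 7 3 4)(5 6)
  after f: (1 3 7 8)(2 4)(5 6)

g f r' f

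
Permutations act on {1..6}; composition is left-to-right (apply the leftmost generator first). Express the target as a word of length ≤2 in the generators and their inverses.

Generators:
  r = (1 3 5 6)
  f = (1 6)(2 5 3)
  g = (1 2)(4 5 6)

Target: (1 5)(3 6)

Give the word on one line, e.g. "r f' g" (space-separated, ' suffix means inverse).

r r

  after r: (1 3 5 6)
  after r: (1 5)(3 6)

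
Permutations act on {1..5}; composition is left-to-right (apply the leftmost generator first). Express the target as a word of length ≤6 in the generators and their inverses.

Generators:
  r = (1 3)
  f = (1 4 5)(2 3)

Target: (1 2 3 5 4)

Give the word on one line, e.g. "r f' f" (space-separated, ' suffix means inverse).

r f' r' r'

  after r: (1 3)
  after f': (1 2 3 5 4)
  after r': (1 2)(3 5 4)
  after r': (1 2 3 5 4)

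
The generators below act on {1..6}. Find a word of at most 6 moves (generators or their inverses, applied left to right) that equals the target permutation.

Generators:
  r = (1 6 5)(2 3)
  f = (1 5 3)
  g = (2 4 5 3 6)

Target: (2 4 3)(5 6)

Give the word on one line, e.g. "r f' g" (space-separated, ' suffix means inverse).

  after f: (1 5 3)
  after f: (1 3 5)
  after g: (1 6 2 4 5)
  after r: (1 5 6 3 2 4)
  after f': (2 4 3)(5 6)

f f g r f'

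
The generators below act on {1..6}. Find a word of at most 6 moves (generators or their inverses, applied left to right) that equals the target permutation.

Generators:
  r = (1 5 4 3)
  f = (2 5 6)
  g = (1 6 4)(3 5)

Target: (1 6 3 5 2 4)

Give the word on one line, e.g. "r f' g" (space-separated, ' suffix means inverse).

  after r': (1 3 4 5)
  after g: (1 5 6 4 3)
  after f: (1 6 4 3)(2 5)
  after r: (1 6 3 5 2 4)

r' g f r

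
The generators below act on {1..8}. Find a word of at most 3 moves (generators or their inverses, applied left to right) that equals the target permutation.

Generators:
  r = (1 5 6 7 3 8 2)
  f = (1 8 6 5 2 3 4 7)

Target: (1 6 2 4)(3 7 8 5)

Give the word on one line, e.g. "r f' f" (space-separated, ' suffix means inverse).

f f

  after f: (1 8 6 5 2 3 4 7)
  after f: (1 6 2 4)(3 7 8 5)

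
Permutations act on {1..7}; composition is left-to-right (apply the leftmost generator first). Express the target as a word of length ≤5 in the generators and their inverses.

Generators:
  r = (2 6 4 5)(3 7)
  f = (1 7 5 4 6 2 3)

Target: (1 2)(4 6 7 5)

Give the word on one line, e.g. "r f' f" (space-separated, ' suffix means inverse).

f f r

  after f: (1 7 5 4 6 2 3)
  after f: (1 5 6 3 7 4 2)
  after r: (1 2)(4 6 7 5)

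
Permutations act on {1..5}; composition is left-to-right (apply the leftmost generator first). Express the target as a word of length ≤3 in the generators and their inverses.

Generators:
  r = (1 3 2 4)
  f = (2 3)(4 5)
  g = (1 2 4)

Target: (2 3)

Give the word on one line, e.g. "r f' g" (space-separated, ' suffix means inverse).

r' g' g'

  after r': (1 4 2 3)
  after g': (1 2 3 4)
  after g': (2 3)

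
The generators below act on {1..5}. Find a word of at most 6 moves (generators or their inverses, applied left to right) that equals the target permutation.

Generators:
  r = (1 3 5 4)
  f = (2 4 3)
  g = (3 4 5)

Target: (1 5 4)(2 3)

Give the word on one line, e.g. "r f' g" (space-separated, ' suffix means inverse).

f' f' r' g' g'

  after f': (2 3 4)
  after f': (2 4 3)
  after r': (1 4)(2 5 3)
  after g': (1 3 2 4)
  after g': (1 5 4)(2 3)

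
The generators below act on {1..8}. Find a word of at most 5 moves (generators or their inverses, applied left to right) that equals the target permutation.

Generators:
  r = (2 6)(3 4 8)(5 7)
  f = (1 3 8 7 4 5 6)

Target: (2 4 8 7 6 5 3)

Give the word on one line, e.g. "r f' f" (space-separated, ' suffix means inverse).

f' r' f' r' f

  after f': (1 6 5 4 7 8 3)
  after r': (1 2 6 7 4 5 3)
  after f': (1 2 5)(3 6 8)
  after r': (1 6 4 3 2 7 5)
  after f: (2 4 8 7 6 5 3)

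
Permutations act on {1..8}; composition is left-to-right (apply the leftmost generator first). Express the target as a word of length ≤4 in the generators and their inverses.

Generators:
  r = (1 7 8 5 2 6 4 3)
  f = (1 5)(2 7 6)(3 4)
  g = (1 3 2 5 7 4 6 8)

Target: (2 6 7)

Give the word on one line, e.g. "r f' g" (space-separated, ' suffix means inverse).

f f

  after f: (1 5)(2 7 6)(3 4)
  after f: (2 6 7)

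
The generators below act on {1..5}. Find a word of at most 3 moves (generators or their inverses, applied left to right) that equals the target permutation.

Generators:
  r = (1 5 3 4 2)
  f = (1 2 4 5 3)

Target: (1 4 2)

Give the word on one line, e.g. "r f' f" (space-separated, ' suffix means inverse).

  after f': (1 3 5 4 2)
  after r': (1 5 3)
  after f': (1 4 2)

f' r' f'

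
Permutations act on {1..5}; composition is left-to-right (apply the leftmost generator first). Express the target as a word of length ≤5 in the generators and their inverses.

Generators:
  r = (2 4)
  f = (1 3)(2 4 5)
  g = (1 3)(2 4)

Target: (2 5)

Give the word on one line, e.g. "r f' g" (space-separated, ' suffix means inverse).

  after f: (1 3)(2 4 5)
  after r': (1 3)(4 5)
  after f': (2 5)
  after g': (1 3)(2 5 4)
  after g': (2 5)

f r' f' g' g'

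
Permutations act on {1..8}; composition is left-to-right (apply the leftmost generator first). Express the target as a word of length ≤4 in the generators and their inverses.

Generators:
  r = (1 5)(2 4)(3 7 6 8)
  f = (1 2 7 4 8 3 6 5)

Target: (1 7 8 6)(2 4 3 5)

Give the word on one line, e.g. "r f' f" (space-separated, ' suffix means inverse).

f f

  after f: (1 2 7 4 8 3 6 5)
  after f: (1 7 8 6)(2 4 3 5)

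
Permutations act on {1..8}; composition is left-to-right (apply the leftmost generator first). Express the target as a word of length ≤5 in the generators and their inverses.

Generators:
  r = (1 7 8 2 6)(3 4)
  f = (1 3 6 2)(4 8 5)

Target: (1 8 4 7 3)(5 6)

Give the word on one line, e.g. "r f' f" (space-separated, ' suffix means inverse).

  after f: (1 3 6 2)(4 8 5)
  after r': (1 4 7)(2 6 8 5 3)
  after f: (1 8 4 7 3)(5 6)

f r' f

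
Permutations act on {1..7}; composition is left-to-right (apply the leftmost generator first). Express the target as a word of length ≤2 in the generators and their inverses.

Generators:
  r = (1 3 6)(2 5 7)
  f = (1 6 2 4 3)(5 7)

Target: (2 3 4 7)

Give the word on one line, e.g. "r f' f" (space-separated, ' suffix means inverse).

  after f': (1 3 4 2 6)(5 7)
  after r': (2 3 4 7)

f' r'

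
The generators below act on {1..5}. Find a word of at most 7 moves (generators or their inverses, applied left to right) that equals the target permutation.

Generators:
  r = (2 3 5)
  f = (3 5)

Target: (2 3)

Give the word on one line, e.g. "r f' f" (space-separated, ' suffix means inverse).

f' r r r r

  after f': (3 5)
  after r: (2 3)
  after r: (2 5)
  after r: (3 5)
  after r: (2 3)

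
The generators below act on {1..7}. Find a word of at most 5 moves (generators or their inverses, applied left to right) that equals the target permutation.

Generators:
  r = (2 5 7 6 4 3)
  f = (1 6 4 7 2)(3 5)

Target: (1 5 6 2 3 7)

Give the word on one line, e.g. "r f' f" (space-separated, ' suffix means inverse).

  after f': (1 2 7 4 6)(3 5)
  after r': (1 3 2 5 4 7 6)
  after f': (1 5 6 2 3 7)

f' r' f'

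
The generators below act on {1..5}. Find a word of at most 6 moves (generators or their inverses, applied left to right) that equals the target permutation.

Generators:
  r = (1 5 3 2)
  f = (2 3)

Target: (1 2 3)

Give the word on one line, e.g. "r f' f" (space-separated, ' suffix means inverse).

  after f: (2 3)
  after r': (1 2 5)
  after f: (1 3 2 5)
  after r: (1 2 3)

f r' f r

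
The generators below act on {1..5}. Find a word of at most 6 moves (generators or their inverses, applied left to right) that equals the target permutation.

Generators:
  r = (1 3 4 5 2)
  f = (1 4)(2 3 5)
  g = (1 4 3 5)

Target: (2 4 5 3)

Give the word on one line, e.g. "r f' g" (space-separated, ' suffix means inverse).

g' f r' g

  after g': (1 5 3 4)
  after f: (1 2 3)
  after r': (1 5 4 3 2)
  after g: (2 4 5 3)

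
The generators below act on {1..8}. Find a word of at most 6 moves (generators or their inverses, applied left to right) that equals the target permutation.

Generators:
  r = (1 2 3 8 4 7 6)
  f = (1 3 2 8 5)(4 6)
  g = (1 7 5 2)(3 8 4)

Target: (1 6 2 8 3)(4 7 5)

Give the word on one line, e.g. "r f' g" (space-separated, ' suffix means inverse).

  after r': (1 6 7 4 8 3 2)
  after f: (1 4 5)(2 3 8)(6 7)
  after r: (1 7)(2 8 3 4 5)
  after r: (1 6)(2 4 5 3 7)
  after g': (1 6 2 8 3)(4 7 5)

r' f r r g'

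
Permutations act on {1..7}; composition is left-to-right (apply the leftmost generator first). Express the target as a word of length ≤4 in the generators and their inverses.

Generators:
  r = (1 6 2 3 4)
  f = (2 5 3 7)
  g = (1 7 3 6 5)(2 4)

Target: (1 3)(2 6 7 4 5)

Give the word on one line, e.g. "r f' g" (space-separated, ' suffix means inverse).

  after f: (2 5 3 7)
  after g': (1 5 7 4 2 6 3)
  after f: (1 3)(2 6 7 4 5)

f g' f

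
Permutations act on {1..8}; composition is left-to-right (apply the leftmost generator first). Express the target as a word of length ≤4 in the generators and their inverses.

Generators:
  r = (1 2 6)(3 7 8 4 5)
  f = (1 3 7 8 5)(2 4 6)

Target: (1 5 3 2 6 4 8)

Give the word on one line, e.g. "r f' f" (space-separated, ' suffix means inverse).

  after r: (1 2 6)(3 7 8 4 5)
  after f': (1 6 5)(2 4 8)
  after f': (1 4 7 3)(6 8)
  after r: (1 5 3 2 6 4 8)

r f' f' r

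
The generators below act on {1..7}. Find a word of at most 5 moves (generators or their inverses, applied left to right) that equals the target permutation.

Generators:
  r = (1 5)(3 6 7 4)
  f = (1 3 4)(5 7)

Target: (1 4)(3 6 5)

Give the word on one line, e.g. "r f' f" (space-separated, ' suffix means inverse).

r' f' r

  after r': (1 5)(3 4 7 6)
  after f': (1 7 6)(4 5)
  after r: (1 4)(3 6 5)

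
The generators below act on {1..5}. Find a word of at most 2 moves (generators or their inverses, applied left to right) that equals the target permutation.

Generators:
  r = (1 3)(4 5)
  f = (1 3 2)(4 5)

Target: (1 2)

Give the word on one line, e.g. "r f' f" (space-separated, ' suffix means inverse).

  after r': (1 3)(4 5)
  after f: (1 2)

r' f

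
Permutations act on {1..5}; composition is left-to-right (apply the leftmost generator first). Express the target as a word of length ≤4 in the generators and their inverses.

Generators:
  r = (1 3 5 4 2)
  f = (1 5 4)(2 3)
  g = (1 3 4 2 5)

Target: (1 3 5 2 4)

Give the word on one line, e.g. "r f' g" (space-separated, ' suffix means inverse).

  after f': (1 4 5)(2 3)
  after r: (1 2 5 3)
  after f: (1 3 5 2 4)

f' r f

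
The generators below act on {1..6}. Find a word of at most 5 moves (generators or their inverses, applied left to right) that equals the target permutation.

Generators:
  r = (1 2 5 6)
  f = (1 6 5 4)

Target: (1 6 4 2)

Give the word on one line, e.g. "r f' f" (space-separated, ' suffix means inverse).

  after r': (1 6 5 2)
  after f: (1 5 2 6 4)
  after r: (1 6 4 2)

r' f r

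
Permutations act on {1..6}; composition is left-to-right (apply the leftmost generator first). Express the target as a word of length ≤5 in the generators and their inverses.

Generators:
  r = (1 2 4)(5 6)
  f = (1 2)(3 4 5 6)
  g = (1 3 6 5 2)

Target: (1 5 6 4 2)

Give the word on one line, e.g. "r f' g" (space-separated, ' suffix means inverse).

f' r f g' r'

  after f': (1 2)(3 6 5 4)
  after r: (1 4 3 5)
  after f: (1 5 2)(3 6)
  after g': (1 6)
  after r': (1 5 6 4 2)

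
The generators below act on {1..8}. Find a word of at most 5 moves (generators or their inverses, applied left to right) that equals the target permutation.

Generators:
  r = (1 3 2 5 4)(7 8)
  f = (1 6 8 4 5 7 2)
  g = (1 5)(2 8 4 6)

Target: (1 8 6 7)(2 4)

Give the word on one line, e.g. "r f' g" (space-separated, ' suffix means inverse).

  after f: (1 6 8 4 5 7 2)
  after g': (1 4)(2 5 7 6)
  after f': (1 8 6 7)(2 4)

f g' f'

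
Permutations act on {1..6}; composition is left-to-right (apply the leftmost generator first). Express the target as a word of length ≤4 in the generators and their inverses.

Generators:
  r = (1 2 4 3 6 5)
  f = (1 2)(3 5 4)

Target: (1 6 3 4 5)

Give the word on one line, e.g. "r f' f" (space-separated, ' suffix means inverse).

  after f: (1 2)(3 5 4)
  after r: (1 4 6 5 3)
  after f: (1 3 2)(4 6)
  after r: (1 6 3 4 5)

f r f r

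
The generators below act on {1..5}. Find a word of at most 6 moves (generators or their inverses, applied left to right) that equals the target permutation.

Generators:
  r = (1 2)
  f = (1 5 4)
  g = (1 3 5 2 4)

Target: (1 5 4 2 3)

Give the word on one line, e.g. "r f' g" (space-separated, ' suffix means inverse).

r' g r f'

  after r': (1 2)
  after g: (1 4)(2 3 5)
  after r: (1 4 2 3 5)
  after f': (1 5 4 2 3)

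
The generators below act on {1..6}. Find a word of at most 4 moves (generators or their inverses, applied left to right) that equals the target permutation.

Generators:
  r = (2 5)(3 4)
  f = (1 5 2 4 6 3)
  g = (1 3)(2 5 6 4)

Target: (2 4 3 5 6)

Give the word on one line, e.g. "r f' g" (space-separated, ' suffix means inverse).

r' g g

  after r': (2 5)(3 4)
  after g: (1 3 2 6 4)
  after g: (2 4 3 5 6)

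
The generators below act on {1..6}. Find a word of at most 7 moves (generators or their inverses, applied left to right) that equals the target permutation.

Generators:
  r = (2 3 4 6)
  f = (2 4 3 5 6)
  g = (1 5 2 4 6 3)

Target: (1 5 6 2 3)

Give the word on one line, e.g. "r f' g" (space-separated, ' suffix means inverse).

  after r: (2 3 4 6)
  after f: (2 5 6 4)
  after f: (2 6 3 5)
  after g': (1 3)(2 4)
  after f: (1 5 6 2 3)

r f f g' f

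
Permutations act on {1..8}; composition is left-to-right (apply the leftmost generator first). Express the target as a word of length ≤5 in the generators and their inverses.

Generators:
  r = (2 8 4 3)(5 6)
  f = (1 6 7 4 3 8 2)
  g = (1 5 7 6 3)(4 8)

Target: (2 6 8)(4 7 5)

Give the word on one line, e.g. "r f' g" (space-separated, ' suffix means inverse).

  after r: (2 8 4 3)(5 6)
  after g: (1 5 3 2 4)(6 7)
  after f: (1 5 8 2 3)(4 6)
  after g': (2 6 8)(4 7 5)

r g f g'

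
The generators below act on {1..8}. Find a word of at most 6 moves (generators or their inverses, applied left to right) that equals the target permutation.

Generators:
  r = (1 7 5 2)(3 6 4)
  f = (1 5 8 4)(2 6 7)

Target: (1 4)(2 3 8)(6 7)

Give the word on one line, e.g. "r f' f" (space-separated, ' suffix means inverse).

f r r f'

  after f: (1 5 8 4)(2 6 7)
  after r: (1 2 4 7)(3 6 5 8)
  after r: (2 3 4 5 8 6)
  after f': (1 4)(2 3 8)(6 7)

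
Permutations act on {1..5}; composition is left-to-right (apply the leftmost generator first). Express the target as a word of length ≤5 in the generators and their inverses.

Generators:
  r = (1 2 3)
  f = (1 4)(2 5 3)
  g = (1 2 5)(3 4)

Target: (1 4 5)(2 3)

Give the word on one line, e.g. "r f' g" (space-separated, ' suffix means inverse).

  after f: (1 4)(2 5 3)
  after g: (1 3 5 4 2)
  after r: (3 5 4)
  after f': (1 4 5)(2 3)

f g r f'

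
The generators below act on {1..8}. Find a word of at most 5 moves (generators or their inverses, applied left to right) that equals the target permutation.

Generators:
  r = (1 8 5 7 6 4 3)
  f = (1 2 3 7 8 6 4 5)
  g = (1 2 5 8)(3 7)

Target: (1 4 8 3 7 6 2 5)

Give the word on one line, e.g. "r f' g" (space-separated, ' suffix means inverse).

  after g: (1 2 5 8)(3 7)
  after r': (1 2 8 3 5)(4 6 7)
  after g: (1 5 2)(3 8 7 4 6)
  after f': (1 4 8 3 7 6 2 5)

g r' g f'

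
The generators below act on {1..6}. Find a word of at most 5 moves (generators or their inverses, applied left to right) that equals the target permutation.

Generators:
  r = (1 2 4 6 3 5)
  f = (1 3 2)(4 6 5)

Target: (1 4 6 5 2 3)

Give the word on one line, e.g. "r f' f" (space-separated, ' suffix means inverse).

r' f' r f r

  after r': (1 5 3 6 4 2)
  after f': (1 6 5)(3 4)
  after r: (1 3 6)(2 4 5)
  after f: (1 2 6 3 5)
  after r: (1 4 6 5 2 3)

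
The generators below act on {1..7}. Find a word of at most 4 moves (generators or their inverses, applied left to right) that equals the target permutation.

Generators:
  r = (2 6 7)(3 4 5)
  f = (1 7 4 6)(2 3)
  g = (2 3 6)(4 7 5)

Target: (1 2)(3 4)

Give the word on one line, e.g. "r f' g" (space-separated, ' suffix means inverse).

  after r': (2 7 6)(3 5 4)
  after f': (1 6 3 5 7 4 2)
  after g': (1 3 7 5 4 6 2)
  after g': (1 2)(3 4)

r' f' g' g'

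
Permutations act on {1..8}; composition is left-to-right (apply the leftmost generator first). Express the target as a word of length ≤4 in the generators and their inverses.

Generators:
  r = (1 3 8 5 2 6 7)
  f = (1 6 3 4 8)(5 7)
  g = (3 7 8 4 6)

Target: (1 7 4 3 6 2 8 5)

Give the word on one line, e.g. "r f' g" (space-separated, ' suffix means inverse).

r r f r'

  after r: (1 3 8 5 2 6 7)
  after r: (1 8 2 7 3 5 6)
  after f: (2 5 3 7 4 8)
  after r': (1 7 4 3 6 2 8 5)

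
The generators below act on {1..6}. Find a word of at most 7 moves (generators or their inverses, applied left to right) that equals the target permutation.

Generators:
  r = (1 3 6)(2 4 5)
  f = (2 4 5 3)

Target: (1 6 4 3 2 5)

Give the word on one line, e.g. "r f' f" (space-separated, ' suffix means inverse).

f r r f' f'

  after f: (2 4 5 3)
  after r: (1 3 4 2 5 6)
  after r: (1 6 3 5)
  after f': (1 6 5)(2 3 4)
  after f': (1 6 4 3 2 5)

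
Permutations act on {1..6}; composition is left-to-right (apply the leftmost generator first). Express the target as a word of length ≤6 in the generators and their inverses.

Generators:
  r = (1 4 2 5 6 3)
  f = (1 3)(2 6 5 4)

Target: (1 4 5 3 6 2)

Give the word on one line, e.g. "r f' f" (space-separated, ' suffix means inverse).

r r r f

  after r: (1 4 2 5 6 3)
  after r: (1 2 6)(3 4 5)
  after r: (1 5)(2 3)(4 6)
  after f: (1 4 5 3 6 2)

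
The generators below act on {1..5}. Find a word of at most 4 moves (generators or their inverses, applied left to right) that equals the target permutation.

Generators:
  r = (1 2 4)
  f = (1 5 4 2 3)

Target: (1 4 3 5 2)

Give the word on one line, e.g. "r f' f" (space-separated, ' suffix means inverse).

f f

  after f: (1 5 4 2 3)
  after f: (1 4 3 5 2)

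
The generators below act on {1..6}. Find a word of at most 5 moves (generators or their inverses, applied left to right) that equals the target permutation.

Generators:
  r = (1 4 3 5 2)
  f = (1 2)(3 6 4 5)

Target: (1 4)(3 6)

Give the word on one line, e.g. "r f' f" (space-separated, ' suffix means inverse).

f' r' f r'

  after f': (1 2)(3 5 4 6)
  after r': (1 5)(4 6)
  after f: (1 3 6 5 2)
  after r': (1 4)(3 6)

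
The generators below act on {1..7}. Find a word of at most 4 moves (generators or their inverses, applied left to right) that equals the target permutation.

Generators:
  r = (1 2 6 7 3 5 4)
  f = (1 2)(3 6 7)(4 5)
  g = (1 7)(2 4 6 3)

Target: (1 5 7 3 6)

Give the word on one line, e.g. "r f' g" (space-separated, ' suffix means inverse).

  after r': (1 4 5 3 7 6 2)
  after f': (1 5 7 3 6)

r' f'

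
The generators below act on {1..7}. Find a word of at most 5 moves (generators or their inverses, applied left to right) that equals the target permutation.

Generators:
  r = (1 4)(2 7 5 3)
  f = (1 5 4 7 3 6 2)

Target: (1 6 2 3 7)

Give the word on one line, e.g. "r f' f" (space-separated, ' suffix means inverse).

r' r' f' f' r'

  after r': (1 4)(2 3 5 7)
  after r': (2 5)(3 7)
  after f': (1 2)(3 4 5 6)
  after f': (1 6 7 4)(3 5)
  after r': (1 6 2 3 7)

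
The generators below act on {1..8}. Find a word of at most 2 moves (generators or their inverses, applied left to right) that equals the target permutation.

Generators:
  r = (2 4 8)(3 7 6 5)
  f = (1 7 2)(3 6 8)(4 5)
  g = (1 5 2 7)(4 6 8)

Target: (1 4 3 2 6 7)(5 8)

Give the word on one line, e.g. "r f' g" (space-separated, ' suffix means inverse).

f' r

  after f': (1 2 7)(3 8 6)(4 5)
  after r: (1 4 3 2 6 7)(5 8)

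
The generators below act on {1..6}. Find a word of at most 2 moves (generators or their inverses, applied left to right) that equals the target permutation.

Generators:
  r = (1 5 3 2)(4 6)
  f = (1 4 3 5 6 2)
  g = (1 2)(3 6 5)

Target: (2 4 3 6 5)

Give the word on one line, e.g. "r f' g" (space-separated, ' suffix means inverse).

g' f

  after g': (1 2)(3 5 6)
  after f: (2 4 3 6 5)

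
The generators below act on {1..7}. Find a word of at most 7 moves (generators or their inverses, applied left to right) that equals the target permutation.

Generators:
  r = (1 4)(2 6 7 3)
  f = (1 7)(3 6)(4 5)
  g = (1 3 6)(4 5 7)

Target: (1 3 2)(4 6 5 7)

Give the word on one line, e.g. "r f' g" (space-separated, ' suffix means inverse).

r g g f g

  after r: (1 4)(2 6 7 3)
  after g: (1 5 7 6 4 3 2)
  after g: (1 7)(2 3)(4 6 5)
  after f: (2 6 4 3)
  after g: (1 3 2)(4 6 5 7)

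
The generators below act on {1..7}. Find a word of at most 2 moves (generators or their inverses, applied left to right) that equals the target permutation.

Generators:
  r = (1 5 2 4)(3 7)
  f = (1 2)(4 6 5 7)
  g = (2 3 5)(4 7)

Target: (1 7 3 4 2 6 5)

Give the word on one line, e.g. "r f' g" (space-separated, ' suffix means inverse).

  after r: (1 5 2 4)(3 7)
  after f: (1 7 3 4 2 6 5)

r f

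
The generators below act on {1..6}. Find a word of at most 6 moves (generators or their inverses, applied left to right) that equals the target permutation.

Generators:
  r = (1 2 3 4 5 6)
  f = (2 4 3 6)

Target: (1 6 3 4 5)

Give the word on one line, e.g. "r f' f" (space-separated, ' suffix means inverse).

f r r f

  after f: (2 4 3 6)
  after r: (1 2 5 6 3)
  after r: (1 3 2 6 4 5)
  after f: (1 6 3 4 5)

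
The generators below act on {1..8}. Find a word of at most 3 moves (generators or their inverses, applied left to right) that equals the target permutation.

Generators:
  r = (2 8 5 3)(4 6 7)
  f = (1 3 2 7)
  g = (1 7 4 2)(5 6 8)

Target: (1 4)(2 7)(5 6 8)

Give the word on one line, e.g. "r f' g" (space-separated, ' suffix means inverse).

  after g': (1 2 4 7)(5 8 6)
  after g': (1 4)(2 7)(5 6 8)

g' g'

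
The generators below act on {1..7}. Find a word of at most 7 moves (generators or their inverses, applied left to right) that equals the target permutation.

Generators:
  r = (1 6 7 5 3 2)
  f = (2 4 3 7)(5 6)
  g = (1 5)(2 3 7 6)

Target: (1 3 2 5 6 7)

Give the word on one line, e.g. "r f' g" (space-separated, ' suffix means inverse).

r' g g r r

  after r': (1 2 3 5 7 6)
  after g: (1 3)(2 7)(5 6)
  after g: (1 7 3 5 2 6)
  after r: (1 5)(2 7)
  after r: (1 3 2 5 6 7)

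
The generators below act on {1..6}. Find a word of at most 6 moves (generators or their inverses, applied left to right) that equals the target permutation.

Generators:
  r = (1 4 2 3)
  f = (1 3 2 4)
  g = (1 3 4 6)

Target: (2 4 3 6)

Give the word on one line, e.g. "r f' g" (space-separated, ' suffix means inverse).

  after r: (1 4 2 3)
  after f': (1 2)(3 4)
  after g: (1 2 3 6)
  after r: (1 3 6 4 2)
  after f': (2 4 3 6)

r f' g r f'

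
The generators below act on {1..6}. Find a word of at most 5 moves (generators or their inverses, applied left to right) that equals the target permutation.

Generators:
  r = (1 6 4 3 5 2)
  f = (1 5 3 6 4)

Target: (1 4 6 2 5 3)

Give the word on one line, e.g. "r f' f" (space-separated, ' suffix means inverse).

  after r: (1 6 4 3 5 2)
  after r: (1 4 5)(2 6 3)
  after f': (1 6 5 4)(2 3)
  after r: (1 4 6 2 5 3)

r r f' r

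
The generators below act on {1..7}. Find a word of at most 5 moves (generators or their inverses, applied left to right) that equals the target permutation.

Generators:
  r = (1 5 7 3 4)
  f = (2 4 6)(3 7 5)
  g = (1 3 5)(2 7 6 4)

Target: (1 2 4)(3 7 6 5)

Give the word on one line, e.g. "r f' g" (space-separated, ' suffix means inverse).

  after r: (1 5 7 3 4)
  after f: (1 3 6 2 4)
  after g': (2 6 4 5 3 7)
  after r': (1 4)(2 6 3 5 7)
  after f': (1 2 4)(3 7 6 5)

r f g' r' f'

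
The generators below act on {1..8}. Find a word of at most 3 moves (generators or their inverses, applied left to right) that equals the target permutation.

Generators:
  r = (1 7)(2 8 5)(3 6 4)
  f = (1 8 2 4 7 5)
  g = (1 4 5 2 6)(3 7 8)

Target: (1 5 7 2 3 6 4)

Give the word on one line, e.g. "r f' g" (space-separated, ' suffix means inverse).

f r

  after f: (1 8 2 4 7 5)
  after r: (1 5 7 2 3 6 4)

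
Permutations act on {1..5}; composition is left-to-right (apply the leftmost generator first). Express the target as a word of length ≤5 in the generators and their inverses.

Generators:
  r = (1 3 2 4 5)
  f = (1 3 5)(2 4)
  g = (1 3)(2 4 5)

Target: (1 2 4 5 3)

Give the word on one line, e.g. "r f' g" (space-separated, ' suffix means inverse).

  after f': (1 5 3)(2 4)
  after g': (1 4 5)
  after r': (1 2 3)
  after f: (1 4 2 5)
  after g': (1 2 4 5 3)

f' g' r' f g'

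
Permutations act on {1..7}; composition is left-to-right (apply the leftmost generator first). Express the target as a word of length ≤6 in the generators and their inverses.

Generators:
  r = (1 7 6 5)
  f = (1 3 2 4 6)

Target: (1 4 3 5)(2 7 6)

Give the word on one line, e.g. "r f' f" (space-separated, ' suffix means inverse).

  after f: (1 3 2 4 6)
  after f: (1 2 6 3 4)
  after f: (1 4 3 6 2)
  after r: (1 4 3 5)(2 7 6)

f f f r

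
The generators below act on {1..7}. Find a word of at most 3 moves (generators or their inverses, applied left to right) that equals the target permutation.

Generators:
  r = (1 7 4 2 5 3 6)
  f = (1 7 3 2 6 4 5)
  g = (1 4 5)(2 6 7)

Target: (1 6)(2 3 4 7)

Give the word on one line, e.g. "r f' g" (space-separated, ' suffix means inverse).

  after f: (1 7 3 2 6 4 5)
  after g: (1 2 7 3 6 5 4)
  after f: (1 6)(2 3 4 7)

f g f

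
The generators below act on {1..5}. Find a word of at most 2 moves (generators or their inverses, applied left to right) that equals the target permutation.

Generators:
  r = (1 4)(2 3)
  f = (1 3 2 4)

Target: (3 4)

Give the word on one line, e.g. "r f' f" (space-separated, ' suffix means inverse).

  after r: (1 4)(2 3)
  after f: (3 4)

r f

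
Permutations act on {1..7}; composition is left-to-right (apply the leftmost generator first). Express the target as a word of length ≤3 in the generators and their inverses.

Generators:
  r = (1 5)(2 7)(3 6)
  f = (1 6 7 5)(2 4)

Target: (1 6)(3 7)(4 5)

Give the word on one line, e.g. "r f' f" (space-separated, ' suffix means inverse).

  after f': (1 5 7 6)(2 4)
  after r: (2 4 7 3 6 5)
  after f: (1 6)(3 7)(4 5)

f' r f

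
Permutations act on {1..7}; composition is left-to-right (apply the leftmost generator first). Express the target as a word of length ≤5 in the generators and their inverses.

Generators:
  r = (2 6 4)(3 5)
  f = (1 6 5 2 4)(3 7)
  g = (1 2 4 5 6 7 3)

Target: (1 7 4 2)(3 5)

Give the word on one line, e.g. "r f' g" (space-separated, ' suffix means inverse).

  after r: (2 6 4)(3 5)
  after g': (1 3 4)(2 5 7 6)
  after f: (1 7 5 3)(4 6)
  after f: (1 3 6)(2 4 5 7)
  after f: (1 7 4 2)(3 5)

r g' f f f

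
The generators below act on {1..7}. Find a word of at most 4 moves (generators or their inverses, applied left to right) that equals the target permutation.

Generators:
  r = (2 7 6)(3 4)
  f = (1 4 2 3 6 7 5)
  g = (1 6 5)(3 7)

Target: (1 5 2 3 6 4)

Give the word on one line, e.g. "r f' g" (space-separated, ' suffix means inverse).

  after f': (1 5 7 6 3 2 4)
  after r': (1 5 2 3 6 4)

f' r'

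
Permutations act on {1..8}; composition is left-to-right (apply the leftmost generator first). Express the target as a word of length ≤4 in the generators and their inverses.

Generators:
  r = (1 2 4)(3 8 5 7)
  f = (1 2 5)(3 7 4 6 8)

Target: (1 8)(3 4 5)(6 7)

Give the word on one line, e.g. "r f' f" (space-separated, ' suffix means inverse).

  after f': (1 5 2)(3 8 6 4 7)
  after r: (1 7 8 6)(3 5 4)
  after f': (1 3 2)(4 8)(5 7 6)
  after r: (1 8)(3 4 5)(6 7)

f' r f' r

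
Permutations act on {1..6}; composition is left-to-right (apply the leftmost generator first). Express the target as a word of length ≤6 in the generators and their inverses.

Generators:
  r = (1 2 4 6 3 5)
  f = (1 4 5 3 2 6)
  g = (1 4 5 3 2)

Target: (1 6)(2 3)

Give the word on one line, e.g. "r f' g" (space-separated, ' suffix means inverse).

g' g' f g' r'

  after g': (1 2 3 5 4)
  after g': (1 3 4 2 5)
  after f: (1 2 3 5 4 6)
  after g': (1 3 4 6 2 5)
  after r': (1 6)(2 3)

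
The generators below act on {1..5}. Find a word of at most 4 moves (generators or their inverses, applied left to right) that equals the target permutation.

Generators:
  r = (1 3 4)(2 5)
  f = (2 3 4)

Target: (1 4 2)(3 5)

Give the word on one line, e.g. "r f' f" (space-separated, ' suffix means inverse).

f' r f' f'

  after f': (2 4 3)
  after r: (1 3 5 2)
  after f': (1 2)(3 5 4)
  after f': (1 4 2)(3 5)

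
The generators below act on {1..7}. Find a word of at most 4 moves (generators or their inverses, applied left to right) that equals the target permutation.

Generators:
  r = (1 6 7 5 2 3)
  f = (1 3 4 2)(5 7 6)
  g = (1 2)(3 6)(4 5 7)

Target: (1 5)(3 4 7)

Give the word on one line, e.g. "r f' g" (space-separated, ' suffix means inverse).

  after f: (1 3 4 2)(5 7 6)
  after r': (1 2 3 4 5 6 7)
  after r': (1 5)(3 4 7)

f r' r'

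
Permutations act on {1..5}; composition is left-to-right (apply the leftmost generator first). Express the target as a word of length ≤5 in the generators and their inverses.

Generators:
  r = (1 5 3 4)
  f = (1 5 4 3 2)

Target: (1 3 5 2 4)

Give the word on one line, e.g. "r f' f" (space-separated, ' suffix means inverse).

r f r'

  after r: (1 5 3 4)
  after f: (1 4 5 2)
  after r': (1 3 5 2 4)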